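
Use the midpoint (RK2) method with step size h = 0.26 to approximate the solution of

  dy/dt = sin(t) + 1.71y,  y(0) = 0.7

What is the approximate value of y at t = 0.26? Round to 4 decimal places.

Midpoint: k1 = f(t_n, y_n); k2 = f(t_n + h/2, y_n + (h/2)·k1); y_{n+1} = y_n + h·k2.
t=0.000000, y=0.700000:
  k1 = f(0.000000, 0.700000) = 1.197000
  k2 = f(0.130000, 0.855610) = 1.592727
  y ← 0.700000 + 0.26·1.592727 = 1.114109
y(0.26) ≈ 1.1141

1.1141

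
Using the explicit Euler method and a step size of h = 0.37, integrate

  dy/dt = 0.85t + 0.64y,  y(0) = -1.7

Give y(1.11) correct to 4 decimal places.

-2.8396

Euler: y_{n+1} = y_n + h·f(t_n, y_n).
t=0.000000, y=-1.700000: f=-1.088000 → y ← -1.700000 + 0.37·(-1.088000) = -2.102560
t=0.370000, y=-2.102560: f=-1.031138 → y ← -2.102560 + 0.37·(-1.031138) = -2.484081
t=0.740000, y=-2.484081: f=-0.960812 → y ← -2.484081 + 0.37·(-0.960812) = -2.839582
y(1.11) ≈ -2.8396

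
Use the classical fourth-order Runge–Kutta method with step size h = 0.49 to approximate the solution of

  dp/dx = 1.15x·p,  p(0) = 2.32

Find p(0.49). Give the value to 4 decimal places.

2.6634

RK4: k1 = f(x_n, p_n); k2 = f(x_n + h/2, p_n + (h/2)·k1); k3 = f(x_n + h/2, p_n + (h/2)·k2); k4 = f(x_n + h, p_n + h·k3); p_{n+1} = p_n + (h/6)·(k1 + 2k2 + 2k3 + k4).
x=0.000000, p=2.320000:
  k1 = f(0.000000, 2.320000) = 0.000000
  k2 = f(0.245000, 2.320000) = 0.653660
  k3 = f(0.245000, 2.480147) = 0.698781
  k4 = f(0.490000, 2.662403) = 1.500264
  p ← 2.320000 + (0.49/6)·(k1 + 2k2 + 2k3 + k4) = 2.663420
p(0.49) ≈ 2.6634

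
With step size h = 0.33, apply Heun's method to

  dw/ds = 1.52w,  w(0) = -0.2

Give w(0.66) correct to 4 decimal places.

Heun: k1 = f(s_n, w_n); k2 = f(s_n + h, w_n + h·k1); w_{n+1} = w_n + (h/2)·(k1 + k2).
s=0.000000, w=-0.200000:
  k1 = f(0.000000, -0.200000) = -0.304000
  k2 = f(0.330000, -0.300320) = -0.456486
  w ← -0.200000 + (0.33/2)·(-0.304000 + (-0.456486)) = -0.325480
s=0.330000, w=-0.325480:
  k1 = f(0.330000, -0.325480) = -0.494730
  k2 = f(0.660000, -0.488741) = -0.742887
  w ← -0.325480 + (0.33/2)·(-0.494730 + (-0.742887)) = -0.529687
w(0.66) ≈ -0.5297

-0.5297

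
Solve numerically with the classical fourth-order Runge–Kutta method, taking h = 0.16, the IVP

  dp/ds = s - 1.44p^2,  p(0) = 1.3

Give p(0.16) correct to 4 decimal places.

1.0113

RK4: k1 = f(s_n, p_n); k2 = f(s_n + h/2, p_n + (h/2)·k1); k3 = f(s_n + h/2, p_n + (h/2)·k2); k4 = f(s_n + h, p_n + h·k3); p_{n+1} = p_n + (h/6)·(k1 + 2k2 + 2k3 + k4).
s=0.000000, p=1.300000:
  k1 = f(0.000000, 1.300000) = -2.433600
  k2 = f(0.080000, 1.105312) = -1.679269
  k3 = f(0.080000, 1.165658) = -1.876614
  k4 = f(0.160000, 0.999742) = -1.279256
  p ← 1.300000 + (0.16/6)·(k1 + 2k2 + 2k3 + k4) = 1.011343
p(0.16) ≈ 1.0113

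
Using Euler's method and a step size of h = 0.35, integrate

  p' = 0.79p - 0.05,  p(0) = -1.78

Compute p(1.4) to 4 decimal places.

-4.8309

Euler: p_{n+1} = p_n + h·f(x_n, p_n).
x=0.000000, p=-1.780000: f=-1.456200 → p ← -1.780000 + 0.35·(-1.456200) = -2.289670
x=0.350000, p=-2.289670: f=-1.858839 → p ← -2.289670 + 0.35·(-1.858839) = -2.940264
x=0.700000, p=-2.940264: f=-2.372808 → p ← -2.940264 + 0.35·(-2.372808) = -3.770747
x=1.050000, p=-3.770747: f=-3.028890 → p ← -3.770747 + 0.35·(-3.028890) = -4.830858
p(1.4) ≈ -4.8309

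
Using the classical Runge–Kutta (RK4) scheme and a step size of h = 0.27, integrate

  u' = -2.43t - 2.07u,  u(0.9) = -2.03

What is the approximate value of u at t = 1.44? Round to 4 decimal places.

-1.6278

RK4: k1 = f(t_n, u_n); k2 = f(t_n + h/2, u_n + (h/2)·k1); k3 = f(t_n + h/2, u_n + (h/2)·k2); k4 = f(t_n + h, u_n + h·k3); u_{n+1} = u_n + (h/6)·(k1 + 2k2 + 2k3 + k4).
t=0.900000, u=-2.030000:
  k1 = f(0.900000, -2.030000) = 2.015100
  k2 = f(1.035000, -1.757961) = 1.123930
  k3 = f(1.035000, -1.878269) = 1.372968
  k4 = f(1.170000, -1.659299) = 0.591648
  u ← -2.030000 + (0.27/6)·(k1 + 2k2 + 2k3 + k4) = -1.687976
t=1.170000, u=-1.687976:
  k1 = f(1.170000, -1.687976) = 0.651009
  k2 = f(1.305000, -1.600089) = 0.141035
  k3 = f(1.305000, -1.668936) = 0.283547
  k4 = f(1.440000, -1.611418) = -0.163565
  u ← -1.687976 + (0.27/6)·(k1 + 2k2 + 2k3 + k4) = -1.627828
u(1.44) ≈ -1.6278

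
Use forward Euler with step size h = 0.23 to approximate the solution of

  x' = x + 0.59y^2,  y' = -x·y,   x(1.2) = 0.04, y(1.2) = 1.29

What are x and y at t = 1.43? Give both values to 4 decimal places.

Euler on (x,y): x_{n+1} = x_n + h·x', y_{n+1} = y_n + h·y'.
1.200000: (0.040000, 1.290000); f=(1.021819, -0.051600) → (0.275018, 1.278132)
(x(1.43), y(1.43)) ≈ (0.2750, 1.2781)

0.2750, 1.2781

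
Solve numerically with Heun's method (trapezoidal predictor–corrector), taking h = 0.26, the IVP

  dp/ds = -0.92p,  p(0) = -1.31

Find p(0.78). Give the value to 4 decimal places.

Heun: k1 = f(s_n, p_n); k2 = f(s_n + h, p_n + h·k1); p_{n+1} = p_n + (h/2)·(k1 + k2).
s=0.000000, p=-1.310000:
  k1 = f(0.000000, -1.310000) = 1.205200
  k2 = f(0.260000, -0.996648) = 0.916916
  p ← -1.310000 + (0.26/2)·(1.205200 + 0.916916) = -1.034125
s=0.260000, p=-1.034125:
  k1 = f(0.260000, -1.034125) = 0.951395
  k2 = f(0.520000, -0.786762) = 0.723821
  p ← -1.034125 + (0.26/2)·(0.951395 + 0.723821) = -0.816347
s=0.520000, p=-0.816347:
  k1 = f(0.520000, -0.816347) = 0.751039
  k2 = f(0.780000, -0.621077) = 0.571391
  p ← -0.816347 + (0.26/2)·(0.751039 + 0.571391) = -0.644431
p(0.78) ≈ -0.6444

-0.6444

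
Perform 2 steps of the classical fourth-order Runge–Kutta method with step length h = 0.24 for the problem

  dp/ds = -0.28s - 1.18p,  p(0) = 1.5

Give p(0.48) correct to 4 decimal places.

RK4: k1 = f(s_n, p_n); k2 = f(s_n + h/2, p_n + (h/2)·k1); k3 = f(s_n + h/2, p_n + (h/2)·k2); k4 = f(s_n + h, p_n + h·k3); p_{n+1} = p_n + (h/6)·(k1 + 2k2 + 2k3 + k4).
s=0.000000, p=1.500000:
  k1 = f(0.000000, 1.500000) = -1.770000
  k2 = f(0.120000, 1.287600) = -1.552968
  k3 = f(0.120000, 1.313644) = -1.583700
  k4 = f(0.240000, 1.119912) = -1.388696
  p ← 1.500000 + (0.24/6)·(k1 + 2k2 + 2k3 + k4) = 1.122719
s=0.240000, p=1.122719:
  k1 = f(0.240000, 1.122719) = -1.392008
  k2 = f(0.360000, 0.955678) = -1.228500
  k3 = f(0.360000, 0.975299) = -1.251653
  k4 = f(0.480000, 0.822322) = -1.104740
  p ← 1.122719 + (0.24/6)·(k1 + 2k2 + 2k3 + k4) = 0.824437
p(0.48) ≈ 0.8244

0.8244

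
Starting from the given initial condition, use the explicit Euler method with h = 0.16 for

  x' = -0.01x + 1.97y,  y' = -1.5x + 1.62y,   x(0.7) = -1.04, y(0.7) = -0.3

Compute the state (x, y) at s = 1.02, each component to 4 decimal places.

Euler on (x,y): x_{n+1} = x_n + h·x', y_{n+1} = y_n + h·y'.
0.700000: (-1.040000, -0.300000); f=(-0.580600, 1.074000) → (-1.132896, -0.128160)
0.860000: (-1.132896, -0.128160); f=(-0.241146, 1.491725) → (-1.171479, 0.110516)
(x(1.02), y(1.02)) ≈ (-1.1715, 0.1105)

-1.1715, 0.1105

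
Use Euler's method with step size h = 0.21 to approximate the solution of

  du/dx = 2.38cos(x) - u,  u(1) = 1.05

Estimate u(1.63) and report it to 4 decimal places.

Euler: u_{n+1} = u_n + h·f(x_n, u_n).
x=1.000000, u=1.050000: f=0.235919 → u ← 1.050000 + 0.21·0.235919 = 1.099543
x=1.210000, u=1.099543: f=-0.259357 → u ← 1.099543 + 0.21·(-0.259357) = 1.045078
x=1.420000, u=1.045078: f=-0.687542 → u ← 1.045078 + 0.21·(-0.687542) = 0.900694
u(1.63) ≈ 0.9007

0.9007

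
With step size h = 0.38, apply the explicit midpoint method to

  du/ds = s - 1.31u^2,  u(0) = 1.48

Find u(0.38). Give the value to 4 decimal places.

1.1172

Midpoint: k1 = f(s_n, u_n); k2 = f(s_n + h/2, u_n + (h/2)·k1); u_{n+1} = u_n + h·k2.
s=0.000000, u=1.480000:
  k1 = f(0.000000, 1.480000) = -2.869424
  k2 = f(0.190000, 0.934809) = -0.954768
  u ← 1.480000 + 0.38·(-0.954768) = 1.117188
u(0.38) ≈ 1.1172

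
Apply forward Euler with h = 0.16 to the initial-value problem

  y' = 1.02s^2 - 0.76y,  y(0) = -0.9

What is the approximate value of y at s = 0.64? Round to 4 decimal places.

-0.4803

Euler: y_{n+1} = y_n + h·f(s_n, y_n).
s=0.000000, y=-0.900000: f=0.684000 → y ← -0.900000 + 0.16·0.684000 = -0.790560
s=0.160000, y=-0.790560: f=0.626938 → y ← -0.790560 + 0.16·0.626938 = -0.690250
s=0.320000, y=-0.690250: f=0.629038 → y ← -0.690250 + 0.16·0.629038 = -0.589604
s=0.480000, y=-0.589604: f=0.683107 → y ← -0.589604 + 0.16·0.683107 = -0.480307
y(0.64) ≈ -0.4803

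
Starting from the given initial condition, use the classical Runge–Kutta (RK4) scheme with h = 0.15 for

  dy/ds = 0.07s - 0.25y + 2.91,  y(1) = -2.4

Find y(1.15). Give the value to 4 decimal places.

-1.8722

RK4: k1 = f(s_n, y_n); k2 = f(s_n + h/2, y_n + (h/2)·k1); k3 = f(s_n + h/2, y_n + (h/2)·k2); k4 = f(s_n + h, y_n + h·k3); y_{n+1} = y_n + (h/6)·(k1 + 2k2 + 2k3 + k4).
s=1.000000, y=-2.400000:
  k1 = f(1.000000, -2.400000) = 3.580000
  k2 = f(1.075000, -2.131500) = 3.518125
  k3 = f(1.075000, -2.136141) = 3.519285
  k4 = f(1.150000, -1.872107) = 3.458527
  y ← -2.400000 + (0.15/6)·(k1 + 2k2 + 2k3 + k4) = -1.872166
y(1.15) ≈ -1.8722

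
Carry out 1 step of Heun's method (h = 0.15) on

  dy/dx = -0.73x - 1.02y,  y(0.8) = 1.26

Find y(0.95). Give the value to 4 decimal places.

0.9929

Heun: k1 = f(x_n, y_n); k2 = f(x_n + h, y_n + h·k1); y_{n+1} = y_n + (h/2)·(k1 + k2).
x=0.800000, y=1.260000:
  k1 = f(0.800000, 1.260000) = -1.869200
  k2 = f(0.950000, 0.979620) = -1.692712
  y ← 1.260000 + (0.15/2)·(-1.869200 + (-1.692712)) = 0.992857
y(0.95) ≈ 0.9929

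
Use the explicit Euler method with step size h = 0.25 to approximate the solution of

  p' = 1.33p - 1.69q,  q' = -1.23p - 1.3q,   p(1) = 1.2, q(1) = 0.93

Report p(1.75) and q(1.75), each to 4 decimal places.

2.0787, -0.5930

Euler on (p,q): p_{n+1} = p_n + h·p', q_{n+1} = q_n + h·q'.
1.000000: (1.200000, 0.930000); f=(0.024300, -2.685000) → (1.206075, 0.258750)
1.250000: (1.206075, 0.258750); f=(1.166792, -1.819847) → (1.497773, -0.196212)
1.500000: (1.497773, -0.196212); f=(2.323636, -1.587186) → (2.078682, -0.593008)
(p(1.75), q(1.75)) ≈ (2.0787, -0.5930)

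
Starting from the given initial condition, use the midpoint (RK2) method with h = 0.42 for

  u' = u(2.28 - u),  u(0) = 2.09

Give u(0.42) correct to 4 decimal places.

2.1873

Midpoint: k1 = f(s_n, u_n); k2 = f(s_n + h/2, u_n + (h/2)·k1); u_{n+1} = u_n + h·k2.
s=0.000000, u=2.090000:
  k1 = f(0.000000, 2.090000) = 0.397100
  k2 = f(0.210000, 2.173391) = 0.231703
  u ← 2.090000 + 0.42·0.231703 = 2.187315
u(0.42) ≈ 2.1873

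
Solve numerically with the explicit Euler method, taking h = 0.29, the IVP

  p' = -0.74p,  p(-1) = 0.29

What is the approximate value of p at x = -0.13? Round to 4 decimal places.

Euler: p_{n+1} = p_n + h·f(x_n, p_n).
x=-1.000000, p=0.290000: f=-0.214600 → p ← 0.290000 + 0.29·(-0.214600) = 0.227766
x=-0.710000, p=0.227766: f=-0.168547 → p ← 0.227766 + 0.29·(-0.168547) = 0.178887
x=-0.420000, p=0.178887: f=-0.132377 → p ← 0.178887 + 0.29·(-0.132377) = 0.140498
p(-0.13) ≈ 0.1405

0.1405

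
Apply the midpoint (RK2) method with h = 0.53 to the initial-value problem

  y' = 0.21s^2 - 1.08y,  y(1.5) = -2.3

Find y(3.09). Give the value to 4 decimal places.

Midpoint: k1 = f(s_n, y_n); k2 = f(s_n + h/2, y_n + (h/2)·k1); y_{n+1} = y_n + h·k2.
s=1.500000, y=-2.300000:
  k1 = f(1.500000, -2.300000) = 2.956500
  k2 = f(1.765000, -1.516527) = 2.292047
  y ← -2.300000 + 0.53·2.292047 = -1.085215
s=2.030000, y=-1.085215:
  k1 = f(2.030000, -1.085215) = 2.037421
  k2 = f(2.295000, -0.545298) = 1.694998
  y ← -1.085215 + 0.53·1.694998 = -0.186866
s=2.560000, y=-0.186866:
  k1 = f(2.560000, -0.186866) = 1.578072
  k2 = f(2.825000, 0.231323) = 1.426103
  y ← -0.186866 + 0.53·1.426103 = 0.568968
y(3.09) ≈ 0.5690

0.5690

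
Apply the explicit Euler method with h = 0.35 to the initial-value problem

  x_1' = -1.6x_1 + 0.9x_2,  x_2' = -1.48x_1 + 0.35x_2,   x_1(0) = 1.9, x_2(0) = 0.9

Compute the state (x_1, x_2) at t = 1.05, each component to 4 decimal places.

Euler on (x_1,x_2): x_1_{n+1} = x_1_n + h·x_1', x_2_{n+1} = x_2_n + h·x_2'.
0.000000: (1.900000, 0.900000); f=(-2.230000, -2.497000) → (1.119500, 0.026050)
0.350000: (1.119500, 0.026050); f=(-1.767755, -1.647742) → (0.500786, -0.550660)
0.700000: (0.500786, -0.550660); f=(-1.296851, -0.933894) → (0.046888, -0.877523)
(x_1(1.05), x_2(1.05)) ≈ (0.0469, -0.8775)

0.0469, -0.8775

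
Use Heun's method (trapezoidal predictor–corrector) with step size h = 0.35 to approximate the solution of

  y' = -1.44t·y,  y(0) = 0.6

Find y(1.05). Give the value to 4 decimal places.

Heun: k1 = f(t_n, y_n); k2 = f(t_n + h, y_n + h·k1); y_{n+1} = y_n + (h/2)·(k1 + k2).
t=0.000000, y=0.600000:
  k1 = f(0.000000, 0.600000) = 0.000000
  k2 = f(0.350000, 0.600000) = -0.302400
  y ← 0.600000 + (0.35/2)·(0.000000 + (-0.302400)) = 0.547080
t=0.350000, y=0.547080:
  k1 = f(0.350000, 0.547080) = -0.275728
  k2 = f(0.700000, 0.450575) = -0.454180
  y ← 0.547080 + (0.35/2)·(-0.275728 + (-0.454180)) = 0.419346
t=0.700000, y=0.419346:
  k1 = f(0.700000, 0.419346) = -0.422701
  k2 = f(1.050000, 0.271401) = -0.410358
  y ← 0.419346 + (0.35/2)·(-0.422701 + (-0.410358)) = 0.273561
y(1.05) ≈ 0.2736

0.2736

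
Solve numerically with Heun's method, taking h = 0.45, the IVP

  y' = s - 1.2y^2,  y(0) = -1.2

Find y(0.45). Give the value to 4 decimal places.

Heun: k1 = f(s_n, y_n); k2 = f(s_n + h, y_n + h·k1); y_{n+1} = y_n + (h/2)·(k1 + k2).
s=0.000000, y=-1.200000:
  k1 = f(0.000000, -1.200000) = -1.728000
  k2 = f(0.450000, -1.977600) = -4.243082
  y ← -1.200000 + (0.45/2)·(-1.728000 + (-4.243082)) = -2.543493
y(0.45) ≈ -2.5435

-2.5435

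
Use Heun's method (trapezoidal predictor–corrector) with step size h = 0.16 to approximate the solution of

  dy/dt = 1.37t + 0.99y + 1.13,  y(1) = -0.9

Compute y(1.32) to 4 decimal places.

Heun: k1 = f(t_n, y_n); k2 = f(t_n + h, y_n + h·k1); y_{n+1} = y_n + (h/2)·(k1 + k2).
t=1.000000, y=-0.900000:
  k1 = f(1.000000, -0.900000) = 1.609000
  k2 = f(1.160000, -0.642560) = 2.083066
  y ← -0.900000 + (0.16/2)·(1.609000 + 2.083066) = -0.604635
t=1.160000, y=-0.604635:
  k1 = f(1.160000, -0.604635) = 2.120612
  k2 = f(1.320000, -0.265337) = 2.675716
  y ← -0.604635 + (0.16/2)·(2.120612 + 2.675716) = -0.220929
y(1.32) ≈ -0.2209

-0.2209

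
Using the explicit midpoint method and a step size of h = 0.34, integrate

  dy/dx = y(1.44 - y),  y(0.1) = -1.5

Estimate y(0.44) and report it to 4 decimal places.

-4.3222

Midpoint: k1 = f(x_n, y_n); k2 = f(x_n + h/2, y_n + (h/2)·k1); y_{n+1} = y_n + h·k2.
x=0.100000, y=-1.500000:
  k1 = f(0.100000, -1.500000) = -4.410000
  k2 = f(0.270000, -2.249700) = -8.300718
  y ← -1.500000 + 0.34·(-8.300718) = -4.322244
y(0.44) ≈ -4.3222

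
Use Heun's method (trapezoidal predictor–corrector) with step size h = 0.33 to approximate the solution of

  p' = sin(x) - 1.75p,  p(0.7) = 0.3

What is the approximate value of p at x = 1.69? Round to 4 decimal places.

0.4884

Heun: k1 = f(x_n, p_n); k2 = f(x_n + h, p_n + h·k1); p_{n+1} = p_n + (h/2)·(k1 + k2).
x=0.700000, p=0.300000:
  k1 = f(0.700000, 0.300000) = 0.119218
  k2 = f(1.030000, 0.339342) = 0.263451
  p ← 0.300000 + (0.33/2)·(0.119218 + 0.263451) = 0.363140
x=1.030000, p=0.363140:
  k1 = f(1.030000, 0.363140) = 0.221803
  k2 = f(1.360000, 0.436335) = 0.214278
  p ← 0.363140 + (0.33/2)·(0.221803 + 0.214278) = 0.435094
x=1.360000, p=0.435094:
  k1 = f(1.360000, 0.435094) = 0.216451
  k2 = f(1.690000, 0.506522) = 0.106489
  p ← 0.435094 + (0.33/2)·(0.216451 + 0.106489) = 0.488379
p(1.69) ≈ 0.4884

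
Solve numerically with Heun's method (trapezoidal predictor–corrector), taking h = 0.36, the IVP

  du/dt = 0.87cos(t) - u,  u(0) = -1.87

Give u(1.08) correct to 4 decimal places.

Heun: k1 = f(t_n, u_n); k2 = f(t_n + h, u_n + h·k1); u_{n+1} = u_n + (h/2)·(k1 + k2).
t=0.000000, u=-1.870000:
  k1 = f(0.000000, -1.870000) = 2.740000
  k2 = f(0.360000, -0.883600) = 1.697830
  u ← -1.870000 + (0.36/2)·(2.740000 + 1.697830) = -1.071191
t=0.360000, u=-1.071191:
  k1 = f(0.360000, -1.071191) = 1.885421
  k2 = f(0.720000, -0.392439) = 1.046510
  u ← -1.071191 + (0.36/2)·(1.885421 + 1.046510) = -0.543443
t=0.720000, u=-0.543443:
  k1 = f(0.720000, -0.543443) = 1.197514
  k2 = f(1.080000, -0.112338) = 0.522394
  u ← -0.543443 + (0.36/2)·(1.197514 + 0.522394) = -0.233860
u(1.08) ≈ -0.2339

-0.2339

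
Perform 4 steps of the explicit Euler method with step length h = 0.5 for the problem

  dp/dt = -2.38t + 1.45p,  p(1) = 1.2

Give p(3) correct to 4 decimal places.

Euler: p_{n+1} = p_n + h·f(t_n, p_n).
t=1.000000, p=1.200000: f=-0.640000 → p ← 1.200000 + 0.5·(-0.640000) = 0.880000
t=1.500000, p=0.880000: f=-2.294000 → p ← 0.880000 + 0.5·(-2.294000) = -0.267000
t=2.000000, p=-0.267000: f=-5.147150 → p ← -0.267000 + 0.5·(-5.147150) = -2.840575
t=2.500000, p=-2.840575: f=-10.068834 → p ← -2.840575 + 0.5·(-10.068834) = -7.874992
p(3) ≈ -7.8750

-7.8750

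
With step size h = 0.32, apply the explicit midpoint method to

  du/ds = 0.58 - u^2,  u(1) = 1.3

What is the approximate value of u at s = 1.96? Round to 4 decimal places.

0.8808

Midpoint: k1 = f(s_n, u_n); k2 = f(s_n + h/2, u_n + (h/2)·k1); u_{n+1} = u_n + h·k2.
s=1.000000, u=1.300000:
  k1 = f(1.000000, 1.300000) = -1.110000
  k2 = f(1.160000, 1.122400) = -0.679782
  u ← 1.300000 + 0.32·(-0.679782) = 1.082470
s=1.320000, u=1.082470:
  k1 = f(1.320000, 1.082470) = -0.591741
  k2 = f(1.480000, 0.987791) = -0.395732
  u ← 1.082470 + 0.32·(-0.395732) = 0.955836
s=1.640000, u=0.955836:
  k1 = f(1.640000, 0.955836) = -0.333622
  k2 = f(1.800000, 0.902456) = -0.234427
  u ← 0.955836 + 0.32·(-0.234427) = 0.880819
u(1.96) ≈ 0.8808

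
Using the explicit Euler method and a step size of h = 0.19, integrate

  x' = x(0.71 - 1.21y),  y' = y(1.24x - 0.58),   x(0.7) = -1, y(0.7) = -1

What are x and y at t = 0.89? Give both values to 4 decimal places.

Euler on (x,y): x_{n+1} = x_n + h·x', y_{n+1} = y_n + h·y'.
0.700000: (-1.000000, -1.000000); f=(-1.920000, 1.820000) → (-1.364800, -0.654200)
(x(0.89), y(0.89)) ≈ (-1.3648, -0.6542)

-1.3648, -0.6542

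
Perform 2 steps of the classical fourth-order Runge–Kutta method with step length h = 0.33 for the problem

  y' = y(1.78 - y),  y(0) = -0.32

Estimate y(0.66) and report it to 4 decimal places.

-1.7192

RK4: k1 = f(s_n, y_n); k2 = f(s_n + h/2, y_n + (h/2)·k1); k3 = f(s_n + h/2, y_n + (h/2)·k2); k4 = f(s_n + h, y_n + h·k3); y_{n+1} = y_n + (h/6)·(k1 + 2k2 + 2k3 + k4).
s=0.000000, y=-0.320000:
  k1 = f(0.000000, -0.320000) = -0.672000
  k2 = f(0.165000, -0.430880) = -0.952624
  k3 = f(0.165000, -0.477183) = -1.077089
  k4 = f(0.330000, -0.675439) = -1.658501
  y ← -0.320000 + (0.33/6)·(k1 + 2k2 + 2k3 + k4) = -0.671446
s=0.330000, y=-0.671446:
  k1 = f(0.330000, -0.671446) = -1.646014
  k2 = f(0.495000, -0.943038) = -2.567929
  k3 = f(0.495000, -1.095154) = -3.148738
  k4 = f(0.660000, -1.710529) = -5.970653
  y ← -0.671446 + (0.33/6)·(k1 + 2k2 + 2k3 + k4) = -1.719196
y(0.66) ≈ -1.7192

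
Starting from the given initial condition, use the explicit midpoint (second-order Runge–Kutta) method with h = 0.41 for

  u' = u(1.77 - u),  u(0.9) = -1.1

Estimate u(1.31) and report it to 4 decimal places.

-3.6195

Midpoint: k1 = f(t_n, u_n); k2 = f(t_n + h/2, u_n + (h/2)·k1); u_{n+1} = u_n + h·k2.
t=0.900000, u=-1.100000:
  k1 = f(0.900000, -1.100000) = -3.157000
  k2 = f(1.105000, -1.747185) = -6.145173
  u ← -1.100000 + 0.41·(-6.145173) = -3.619521
u(1.31) ≈ -3.6195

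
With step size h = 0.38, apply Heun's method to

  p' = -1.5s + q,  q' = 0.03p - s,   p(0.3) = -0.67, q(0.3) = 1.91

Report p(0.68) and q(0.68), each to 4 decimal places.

-0.2466, 1.7193

Heun on (p,q): k1 = f(s_n, state_n); k2 = f(s_n + h, state_n + h·k1); state_{n+1} = state_n + (h/2)·(k1 + k2).
0.300000: (-0.670000, 1.910000)
  k1 = (1.460000, -0.320100)
  predictor → (-0.115200, 1.788362)
  k2 = (0.768362, -0.683456)
  → (-0.246611, 1.719324)
(p(0.68), q(0.68)) ≈ (-0.2466, 1.7193)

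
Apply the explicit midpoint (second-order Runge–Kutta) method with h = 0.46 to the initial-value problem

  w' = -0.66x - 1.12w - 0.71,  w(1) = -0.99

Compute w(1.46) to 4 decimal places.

Midpoint: k1 = f(x_n, w_n); k2 = f(x_n + h/2, w_n + (h/2)·k1); w_{n+1} = w_n + h·k2.
x=1.000000, w=-0.990000:
  k1 = f(1.000000, -0.990000) = -0.261200
  k2 = f(1.230000, -1.050076) = -0.345715
  w ← -0.990000 + 0.46·(-0.345715) = -1.149029
w(1.46) ≈ -1.1490

-1.1490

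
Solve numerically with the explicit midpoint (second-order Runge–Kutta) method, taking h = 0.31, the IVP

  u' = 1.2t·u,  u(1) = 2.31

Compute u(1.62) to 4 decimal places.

Midpoint: k1 = f(t_n, u_n); k2 = f(t_n + h/2, u_n + (h/2)·k1); u_{n+1} = u_n + h·k2.
t=1.000000, u=2.310000:
  k1 = f(1.000000, 2.310000) = 2.772000
  k2 = f(1.155000, 2.739660) = 3.797169
  u ← 2.310000 + 0.31·3.797169 = 3.487122
t=1.310000, u=3.487122:
  k1 = f(1.310000, 3.487122) = 5.481756
  k2 = f(1.465000, 4.336795) = 7.624085
  u ← 3.487122 + 0.31·7.624085 = 5.850589
u(1.62) ≈ 5.8506

5.8506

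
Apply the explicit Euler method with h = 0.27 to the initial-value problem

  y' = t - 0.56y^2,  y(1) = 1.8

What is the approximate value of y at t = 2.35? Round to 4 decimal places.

Euler: y_{n+1} = y_n + h·f(t_n, y_n).
t=1.000000, y=1.800000: f=-0.814400 → y ← 1.800000 + 0.27·(-0.814400) = 1.580112
t=1.270000, y=1.580112: f=-0.128182 → y ← 1.580112 + 0.27·(-0.128182) = 1.545503
t=1.540000, y=1.545503: f=0.202396 → y ← 1.545503 + 0.27·0.202396 = 1.600150
t=1.810000, y=1.600150: f=0.376132 → y ← 1.600150 + 0.27·0.376132 = 1.701705
t=2.080000, y=1.701705: f=0.458352 → y ← 1.701705 + 0.27·0.458352 = 1.825460
y(2.35) ≈ 1.8255

1.8255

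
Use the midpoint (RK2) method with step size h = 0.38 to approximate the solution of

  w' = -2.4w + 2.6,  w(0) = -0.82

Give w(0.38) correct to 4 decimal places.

0.1243

Midpoint: k1 = f(t_n, w_n); k2 = f(t_n + h/2, w_n + (h/2)·k1); w_{n+1} = w_n + h·k2.
t=0.000000, w=-0.820000:
  k1 = f(0.000000, -0.820000) = 4.568000
  k2 = f(0.190000, 0.047920) = 2.484992
  w ← -0.820000 + 0.38·2.484992 = 0.124297
w(0.38) ≈ 0.1243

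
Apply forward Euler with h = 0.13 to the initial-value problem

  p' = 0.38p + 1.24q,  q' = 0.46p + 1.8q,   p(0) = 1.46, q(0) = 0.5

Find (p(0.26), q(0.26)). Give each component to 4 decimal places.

Euler on (p,q): p_{n+1} = p_n + h·p', q_{n+1} = q_n + h·q'.
0.000000: (1.460000, 0.500000); f=(1.174800, 1.571600) → (1.612724, 0.704308)
0.130000: (1.612724, 0.704308); f=(1.486177, 2.009607) → (1.805927, 0.965557)
(p(0.26), q(0.26)) ≈ (1.8059, 0.9656)

1.8059, 0.9656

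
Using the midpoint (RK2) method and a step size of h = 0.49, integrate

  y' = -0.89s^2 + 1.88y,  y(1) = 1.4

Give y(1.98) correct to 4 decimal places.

Midpoint: k1 = f(s_n, y_n); k2 = f(s_n + h/2, y_n + (h/2)·k1); y_{n+1} = y_n + h·k2.
s=1.000000, y=1.400000:
  k1 = f(1.000000, 1.400000) = 1.742000
  k2 = f(1.245000, 1.826790) = 2.054843
  y ← 1.400000 + 0.49·2.054843 = 2.406873
s=1.490000, y=2.406873:
  k1 = f(1.490000, 2.406873) = 2.549032
  k2 = f(1.735000, 3.031386) = 3.019905
  y ← 2.406873 + 0.49·3.019905 = 3.886627
y(1.98) ≈ 3.8866

3.8866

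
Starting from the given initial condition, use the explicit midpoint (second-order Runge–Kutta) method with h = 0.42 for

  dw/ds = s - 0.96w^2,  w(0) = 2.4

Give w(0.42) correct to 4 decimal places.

1.8695

Midpoint: k1 = f(s_n, w_n); k2 = f(s_n + h/2, w_n + (h/2)·k1); w_{n+1} = w_n + h·k2.
s=0.000000, w=2.400000:
  k1 = f(0.000000, 2.400000) = -5.529600
  k2 = f(0.210000, 1.238784) = -1.263202
  w ← 2.400000 + 0.42·(-1.263202) = 1.869455
w(0.42) ≈ 1.8695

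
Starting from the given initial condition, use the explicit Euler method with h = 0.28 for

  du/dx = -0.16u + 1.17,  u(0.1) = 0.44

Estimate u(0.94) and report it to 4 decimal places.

Euler: u_{n+1} = u_n + h·f(x_n, u_n).
x=0.100000, u=0.440000: f=1.099600 → u ← 0.440000 + 0.28·1.099600 = 0.747888
x=0.380000, u=0.747888: f=1.050338 → u ← 0.747888 + 0.28·1.050338 = 1.041983
x=0.660000, u=1.041983: f=1.003283 → u ← 1.041983 + 0.28·1.003283 = 1.322902
u(0.94) ≈ 1.3229

1.3229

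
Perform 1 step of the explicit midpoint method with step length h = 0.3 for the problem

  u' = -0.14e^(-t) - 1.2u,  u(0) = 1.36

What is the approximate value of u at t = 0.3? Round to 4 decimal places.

0.9299

Midpoint: k1 = f(t_n, u_n); k2 = f(t_n + h/2, u_n + (h/2)·k1); u_{n+1} = u_n + h·k2.
t=0.000000, u=1.360000:
  k1 = f(0.000000, 1.360000) = -1.772000
  k2 = f(0.150000, 1.094200) = -1.433539
  u ← 1.360000 + 0.3·(-1.433539) = 0.929938
u(0.3) ≈ 0.9299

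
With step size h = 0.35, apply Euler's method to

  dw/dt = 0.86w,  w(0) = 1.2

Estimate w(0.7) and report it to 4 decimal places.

2.0311

Euler: w_{n+1} = w_n + h·f(t_n, w_n).
t=0.000000, w=1.200000: f=1.032000 → w ← 1.200000 + 0.35·1.032000 = 1.561200
t=0.350000, w=1.561200: f=1.342632 → w ← 1.561200 + 0.35·1.342632 = 2.031121
w(0.7) ≈ 2.0311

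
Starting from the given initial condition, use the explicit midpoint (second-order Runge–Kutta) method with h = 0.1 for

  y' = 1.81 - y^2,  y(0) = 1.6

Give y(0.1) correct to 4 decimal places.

1.5369

Midpoint: k1 = f(t_n, y_n); k2 = f(t_n + h/2, y_n + (h/2)·k1); y_{n+1} = y_n + h·k2.
t=0.000000, y=1.600000:
  k1 = f(0.000000, 1.600000) = -0.750000
  k2 = f(0.050000, 1.562500) = -0.631406
  y ← 1.600000 + 0.1·(-0.631406) = 1.536859
y(0.1) ≈ 1.5369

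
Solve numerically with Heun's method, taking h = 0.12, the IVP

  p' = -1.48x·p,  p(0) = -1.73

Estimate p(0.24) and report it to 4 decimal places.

Heun: k1 = f(x_n, p_n); k2 = f(x_n + h, p_n + h·k1); p_{n+1} = p_n + (h/2)·(k1 + k2).
x=0.000000, p=-1.730000:
  k1 = f(0.000000, -1.730000) = 0.000000
  k2 = f(0.120000, -1.730000) = 0.307248
  p ← -1.730000 + (0.12/2)·(0.000000 + 0.307248) = -1.711565
x=0.120000, p=-1.711565:
  k1 = f(0.120000, -1.711565) = 0.303974
  k2 = f(0.240000, -1.675088) = 0.594991
  p ← -1.711565 + (0.12/2)·(0.303974 + 0.594991) = -1.657627
p(0.24) ≈ -1.6576

-1.6576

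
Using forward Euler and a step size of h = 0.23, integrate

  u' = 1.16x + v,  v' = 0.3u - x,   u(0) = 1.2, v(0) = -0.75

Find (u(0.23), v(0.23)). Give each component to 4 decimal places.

Euler on (u,v): u_{n+1} = u_n + h·u', v_{n+1} = v_n + h·v'.
0.000000: (1.200000, -0.750000); f=(-0.750000, 0.360000) → (1.027500, -0.667200)
(u(0.23), v(0.23)) ≈ (1.0275, -0.6672)

1.0275, -0.6672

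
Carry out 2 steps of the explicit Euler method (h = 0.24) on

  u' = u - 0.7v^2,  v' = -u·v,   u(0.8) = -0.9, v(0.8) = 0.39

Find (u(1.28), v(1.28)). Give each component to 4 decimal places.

Euler on (u,v): u_{n+1} = u_n + h·u', v_{n+1} = v_n + h·v'.
0.800000: (-0.900000, 0.390000); f=(-1.006470, 0.351000) → (-1.141553, 0.474240)
1.040000: (-1.141553, 0.474240); f=(-1.298985, 0.541370) → (-1.453309, 0.604169)
(u(1.28), v(1.28)) ≈ (-1.4533, 0.6042)

-1.4533, 0.6042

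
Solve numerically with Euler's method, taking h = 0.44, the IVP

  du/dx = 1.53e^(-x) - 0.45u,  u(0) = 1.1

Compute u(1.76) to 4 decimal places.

1.4850

Euler: u_{n+1} = u_n + h·f(x_n, u_n).
x=0.000000, u=1.100000: f=1.035000 → u ← 1.100000 + 0.44·1.035000 = 1.555400
x=0.440000, u=1.555400: f=0.285446 → u ← 1.555400 + 0.44·0.285446 = 1.680996
x=0.880000, u=1.680996: f=-0.121830 → u ← 1.680996 + 0.44·(-0.121830) = 1.627391
x=1.320000, u=1.627391: f=-0.323609 → u ← 1.627391 + 0.44·(-0.323609) = 1.485003
u(1.76) ≈ 1.4850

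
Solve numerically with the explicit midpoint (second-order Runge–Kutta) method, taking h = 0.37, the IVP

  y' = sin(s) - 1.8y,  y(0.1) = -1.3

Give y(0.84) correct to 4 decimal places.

-0.1810

Midpoint: k1 = f(s_n, y_n); k2 = f(s_n + h/2, y_n + (h/2)·k1); y_{n+1} = y_n + h·k2.
s=0.100000, y=-1.300000:
  k1 = f(0.100000, -1.300000) = 2.439833
  k2 = f(0.285000, -0.848631) = 1.808693
  y ← -1.300000 + 0.37·1.808693 = -0.630784
s=0.470000, y=-0.630784:
  k1 = f(0.470000, -0.630784) = 1.588297
  k2 = f(0.655000, -0.336949) = 1.215667
  y ← -0.630784 + 0.37·1.215667 = -0.180987
y(0.84) ≈ -0.1810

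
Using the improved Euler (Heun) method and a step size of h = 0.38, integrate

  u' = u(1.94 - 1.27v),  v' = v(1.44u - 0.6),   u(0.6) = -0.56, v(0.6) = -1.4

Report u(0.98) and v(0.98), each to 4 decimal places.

-1.6662, -0.7106

Heun on (u,v): k1 = f(t_n, state_n); k2 = f(t_n + h, state_n + h·k1); state_{n+1} = state_n + (h/2)·(k1 + k2).
0.600000: (-0.560000, -1.400000)
  k1 = (-2.082080, 1.968960)
  predictor → (-1.351190, -0.651795)
  k2 = (-3.739798, 1.659284)
  → (-1.666157, -0.710634)
(u(0.98), v(0.98)) ≈ (-1.6662, -0.7106)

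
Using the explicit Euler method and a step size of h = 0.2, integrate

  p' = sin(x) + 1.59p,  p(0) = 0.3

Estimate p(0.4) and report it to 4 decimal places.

0.5609

Euler: p_{n+1} = p_n + h·f(x_n, p_n).
x=0.000000, p=0.300000: f=0.477000 → p ← 0.300000 + 0.2·0.477000 = 0.395400
x=0.200000, p=0.395400: f=0.827355 → p ← 0.395400 + 0.2·0.827355 = 0.560871
p(0.4) ≈ 0.5609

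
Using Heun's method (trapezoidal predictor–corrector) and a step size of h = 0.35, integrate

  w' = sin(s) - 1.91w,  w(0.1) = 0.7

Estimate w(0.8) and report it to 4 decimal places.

0.4118

Heun: k1 = f(s_n, w_n); k2 = f(s_n + h, w_n + h·k1); w_{n+1} = w_n + (h/2)·(k1 + k2).
s=0.100000, w=0.700000:
  k1 = f(0.100000, 0.700000) = -1.237167
  k2 = f(0.450000, 0.266992) = -0.074989
  w ← 0.700000 + (0.35/2)·(-1.237167 + (-0.074989)) = 0.470373
s=0.450000, w=0.470373:
  k1 = f(0.450000, 0.470373) = -0.463447
  k2 = f(0.800000, 0.308167) = 0.128758
  w ← 0.470373 + (0.35/2)·(-0.463447 + 0.128758) = 0.411802
w(0.8) ≈ 0.4118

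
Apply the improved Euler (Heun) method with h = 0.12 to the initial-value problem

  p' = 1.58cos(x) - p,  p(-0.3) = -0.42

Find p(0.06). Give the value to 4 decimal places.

0.1775

Heun: k1 = f(x_n, p_n); k2 = f(x_n + h, p_n + h·k1); p_{n+1} = p_n + (h/2)·(k1 + k2).
x=-0.300000, p=-0.420000:
  k1 = f(-0.300000, -0.420000) = 1.929432
  k2 = f(-0.180000, -0.188468) = 1.742941
  p ← -0.420000 + (0.12/2)·(1.929432 + 1.742941) = -0.199658
x=-0.180000, p=-0.199658:
  k1 = f(-0.180000, -0.199658) = 1.754131
  k2 = f(-0.060000, 0.010838) = 1.566319
  p ← -0.199658 + (0.12/2)·(1.754131 + 1.566319) = -0.000431
x=-0.060000, p=-0.000431:
  k1 = f(-0.060000, -0.000431) = 1.577588
  k2 = f(0.060000, 0.188880) = 1.388277
  p ← -0.000431 + (0.12/2)·(1.577588 + 1.388277) = 0.177521
p(0.06) ≈ 0.1775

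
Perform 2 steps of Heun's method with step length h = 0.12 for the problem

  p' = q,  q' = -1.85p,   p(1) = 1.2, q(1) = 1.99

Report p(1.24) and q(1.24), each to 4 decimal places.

Heun on (p,q): k1 = f(t_n, state_n); k2 = f(t_n + h, state_n + h·k1); state_{n+1} = state_n + (h/2)·(k1 + k2).
1.000000: (1.200000, 1.990000)
  k1 = (1.990000, -2.220000)
  predictor → (1.438800, 1.723600)
  k2 = (1.723600, -2.661780)
  → (1.422816, 1.697093)
1.120000: (1.422816, 1.697093)
  k1 = (1.697093, -2.632210)
  predictor → (1.626467, 1.381228)
  k2 = (1.381228, -3.008964)
  → (1.607515, 1.358623)
(p(1.24), q(1.24)) ≈ (1.6075, 1.3586)

1.6075, 1.3586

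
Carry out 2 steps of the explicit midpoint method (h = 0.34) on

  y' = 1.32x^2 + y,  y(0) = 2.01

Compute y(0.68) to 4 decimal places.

4.0709

Midpoint: k1 = f(x_n, y_n); k2 = f(x_n + h/2, y_n + (h/2)·k1); y_{n+1} = y_n + h·k2.
x=0.000000, y=2.010000:
  k1 = f(0.000000, 2.010000) = 2.010000
  k2 = f(0.170000, 2.351700) = 2.389848
  y ← 2.010000 + 0.34·2.389848 = 2.822548
x=0.340000, y=2.822548:
  k1 = f(0.340000, 2.822548) = 2.975140
  k2 = f(0.510000, 3.328322) = 3.671654
  y ← 2.822548 + 0.34·3.671654 = 4.070911
y(0.68) ≈ 4.0709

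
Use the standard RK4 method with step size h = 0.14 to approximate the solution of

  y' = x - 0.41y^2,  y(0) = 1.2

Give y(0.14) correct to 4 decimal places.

1.1321

RK4: k1 = f(x_n, y_n); k2 = f(x_n + h/2, y_n + (h/2)·k1); k3 = f(x_n + h/2, y_n + (h/2)·k2); k4 = f(x_n + h, y_n + h·k3); y_{n+1} = y_n + (h/6)·(k1 + 2k2 + 2k3 + k4).
x=0.000000, y=1.200000:
  k1 = f(0.000000, 1.200000) = -0.590400
  k2 = f(0.070000, 1.158672) = -0.480434
  k3 = f(0.070000, 1.166370) = -0.487771
  k4 = f(0.140000, 1.131712) = -0.385117
  y ← 1.200000 + (0.14/6)·(k1 + 2k2 + 2k3 + k4) = 1.132055
y(0.14) ≈ 1.1321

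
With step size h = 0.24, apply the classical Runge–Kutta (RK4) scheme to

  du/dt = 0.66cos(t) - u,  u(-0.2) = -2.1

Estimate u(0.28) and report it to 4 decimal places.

-1.0507

RK4: k1 = f(t_n, u_n); k2 = f(t_n + h/2, u_n + (h/2)·k1); k3 = f(t_n + h/2, u_n + (h/2)·k2); k4 = f(t_n + h, u_n + h·k3); u_{n+1} = u_n + (h/6)·(k1 + 2k2 + 2k3 + k4).
t=-0.200000, u=-2.100000:
  k1 = f(-0.200000, -2.100000) = 2.746844
  k2 = f(-0.080000, -1.770379) = 2.428268
  k3 = f(-0.080000, -1.808608) = 2.466497
  k4 = f(0.040000, -1.508041) = 2.167513
  u ← -2.100000 + (0.24/6)·(k1 + 2k2 + 2k3 + k4) = -1.511845
t=0.040000, u=-1.511845:
  k1 = f(0.040000, -1.511845) = 2.171317
  k2 = f(0.160000, -1.251287) = 1.902857
  k3 = f(0.160000, -1.283502) = 1.935072
  k4 = f(0.280000, -1.047427) = 1.681724
  u ← -1.511845 + (0.24/6)·(k1 + 2k2 + 2k3 + k4) = -1.050689
u(0.28) ≈ -1.0507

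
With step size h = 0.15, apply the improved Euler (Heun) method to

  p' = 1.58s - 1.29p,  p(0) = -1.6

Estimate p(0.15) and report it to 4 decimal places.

Heun: k1 = f(s_n, p_n); k2 = f(s_n + h, p_n + h·k1); p_{n+1} = p_n + (h/2)·(k1 + k2).
s=0.000000, p=-1.600000:
  k1 = f(0.000000, -1.600000) = 2.064000
  k2 = f(0.150000, -1.290400) = 1.901616
  p ← -1.600000 + (0.15/2)·(2.064000 + 1.901616) = -1.302579
p(0.15) ≈ -1.3026

-1.3026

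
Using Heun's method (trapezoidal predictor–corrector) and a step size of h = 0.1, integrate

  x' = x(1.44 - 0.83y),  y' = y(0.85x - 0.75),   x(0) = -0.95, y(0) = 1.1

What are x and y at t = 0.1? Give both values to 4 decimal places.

-1.0085, 0.9400

Heun on (x,y): k1 = f(t_n, state_n); k2 = f(t_n + h, state_n + h·k1); state_{n+1} = state_n + (h/2)·(k1 + k2).
0.000000: (-0.950000, 1.100000)
  k1 = (-0.500650, -1.713250)
  predictor → (-1.000065, 0.928675)
  k2 = (-0.669243, -1.485931)
  → (-1.008495, 0.940041)
(x(0.1), y(0.1)) ≈ (-1.0085, 0.9400)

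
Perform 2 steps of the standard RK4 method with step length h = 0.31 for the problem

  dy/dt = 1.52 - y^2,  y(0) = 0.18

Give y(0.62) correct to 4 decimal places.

0.8895

RK4: k1 = f(t_n, y_n); k2 = f(t_n + h/2, y_n + (h/2)·k1); k3 = f(t_n + h/2, y_n + (h/2)·k2); k4 = f(t_n + h, y_n + h·k3); y_{n+1} = y_n + (h/6)·(k1 + 2k2 + 2k3 + k4).
t=0.000000, y=0.180000:
  k1 = f(0.000000, 0.180000) = 1.487600
  k2 = f(0.155000, 0.410578) = 1.351426
  k3 = f(0.155000, 0.389471) = 1.368312
  k4 = f(0.310000, 0.604177) = 1.154970
  y ← 0.180000 + (0.31/6)·(k1 + 2k2 + 2k3 + k4) = 0.597572
t=0.310000, y=0.597572:
  k1 = f(0.310000, 0.597572) = 1.162907
  k2 = f(0.465000, 0.777823) = 0.914991
  k3 = f(0.465000, 0.739396) = 0.973293
  k4 = f(0.620000, 0.899293) = 0.711271
  y ← 0.597572 + (0.31/6)·(k1 + 2k2 + 2k3 + k4) = 0.889528
y(0.62) ≈ 0.8895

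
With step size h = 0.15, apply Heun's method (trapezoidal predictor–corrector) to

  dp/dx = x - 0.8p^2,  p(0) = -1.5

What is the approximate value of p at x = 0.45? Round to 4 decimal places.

-2.9916

Heun: k1 = f(x_n, p_n); k2 = f(x_n + h, p_n + h·k1); p_{n+1} = p_n + (h/2)·(k1 + k2).
x=0.000000, p=-1.500000:
  k1 = f(0.000000, -1.500000) = -1.800000
  k2 = f(0.150000, -1.770000) = -2.356320
  p ← -1.500000 + (0.15/2)·(-1.800000 + (-2.356320)) = -1.811724
x=0.150000, p=-1.811724:
  k1 = f(0.150000, -1.811724) = -2.475875
  k2 = f(0.300000, -2.183105) = -3.512759
  p ← -1.811724 + (0.15/2)·(-2.475875 + (-3.512759)) = -2.260872
x=0.300000, p=-2.260872:
  k1 = f(0.300000, -2.260872) = -3.789232
  k2 = f(0.450000, -2.829256) = -5.953753
  p ← -2.260872 + (0.15/2)·(-3.789232 + (-5.953753)) = -2.991595
p(0.45) ≈ -2.9916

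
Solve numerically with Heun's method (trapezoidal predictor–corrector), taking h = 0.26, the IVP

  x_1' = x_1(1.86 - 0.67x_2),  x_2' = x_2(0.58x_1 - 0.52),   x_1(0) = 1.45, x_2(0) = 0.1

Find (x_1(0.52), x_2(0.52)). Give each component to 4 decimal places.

Heun on (x_1,x_2): k1 = f(x_n, state_n); k2 = f(x_n + h, state_n + h·k1); state_{n+1} = state_n + (h/2)·(k1 + k2).
0.000000: (1.450000, 0.100000)
  k1 = (2.599850, 0.032100)
  predictor → (2.125961, 0.108346)
  k2 = (3.799960, 0.077257)
  → (2.281975, 0.114216)
0.260000: (2.281975, 0.114216)
  k1 = (4.069846, 0.091778)
  predictor → (3.340135, 0.138079)
  k2 = (5.903647, 0.195696)
  → (3.578529, 0.151588)
(x_1(0.52), x_2(0.52)) ≈ (3.5785, 0.1516)

3.5785, 0.1516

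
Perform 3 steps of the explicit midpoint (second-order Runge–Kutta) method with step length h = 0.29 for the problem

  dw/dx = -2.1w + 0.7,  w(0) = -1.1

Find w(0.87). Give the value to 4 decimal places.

Midpoint: k1 = f(x_n, w_n); k2 = f(x_n + h/2, w_n + (h/2)·k1); w_{n+1} = w_n + h·k2.
x=0.000000, w=-1.100000:
  k1 = f(0.000000, -1.100000) = 3.010000
  k2 = f(0.145000, -0.663550) = 2.093455
  w ← -1.100000 + 0.29·2.093455 = -0.492898
x=0.290000, w=-0.492898:
  k1 = f(0.290000, -0.492898) = 1.735086
  k2 = f(0.435000, -0.241311) = 1.206752
  w ← -0.492898 + 0.29·1.206752 = -0.142940
x=0.580000, w=-0.142940:
  k1 = f(0.580000, -0.142940) = 1.000174
  k2 = f(0.725000, 0.002085) = 0.695621
  w ← -0.142940 + 0.29·0.695621 = 0.058790
w(0.87) ≈ 0.0588

0.0588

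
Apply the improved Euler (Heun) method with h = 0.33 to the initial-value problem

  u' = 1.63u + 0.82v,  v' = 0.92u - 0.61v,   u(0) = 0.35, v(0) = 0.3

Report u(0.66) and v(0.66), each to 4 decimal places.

Heun on (u,v): k1 = f(t_n, state_n); k2 = f(t_n + h, state_n + h·k1); state_{n+1} = state_n + (h/2)·(k1 + k2).
0.000000: (0.350000, 0.300000)
  k1 = (0.816500, 0.139000)
  predictor → (0.619445, 0.345870)
  k2 = (1.293309, 0.358909)
  → (0.698118, 0.382155)
0.330000: (0.698118, 0.382155)
  k1 = (1.451300, 0.409154)
  predictor → (1.177047, 0.517176)
  k2 = (2.342672, 0.767406)
  → (1.324124, 0.576287)
(u(0.66), v(0.66)) ≈ (1.3241, 0.5763)

1.3241, 0.5763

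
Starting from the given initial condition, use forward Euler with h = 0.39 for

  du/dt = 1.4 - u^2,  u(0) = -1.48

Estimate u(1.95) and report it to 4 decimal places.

Euler: u_{n+1} = u_n + h·f(t_n, u_n).
t=0.000000, u=-1.480000: f=-0.790400 → u ← -1.480000 + 0.39·(-0.790400) = -1.788256
t=0.390000, u=-1.788256: f=-1.797860 → u ← -1.788256 + 0.39·(-1.797860) = -2.489421
t=0.780000, u=-2.489421: f=-4.797218 → u ← -2.489421 + 0.39·(-4.797218) = -4.360336
t=1.170000, u=-4.360336: f=-17.612532 → u ← -4.360336 + 0.39·(-17.612532) = -11.229224
t=1.560000, u=-11.229224: f=-124.695465 → u ← -11.229224 + 0.39·(-124.695465) = -59.860455
u(1.95) ≈ -59.8605

-59.8605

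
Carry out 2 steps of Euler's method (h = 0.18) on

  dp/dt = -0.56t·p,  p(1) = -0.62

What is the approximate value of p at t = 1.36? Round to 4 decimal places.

-0.4912

Euler: p_{n+1} = p_n + h·f(t_n, p_n).
t=1.000000, p=-0.620000: f=0.347200 → p ← -0.620000 + 0.18·0.347200 = -0.557504
t=1.180000, p=-0.557504: f=0.368399 → p ← -0.557504 + 0.18·0.368399 = -0.491192
p(1.36) ≈ -0.4912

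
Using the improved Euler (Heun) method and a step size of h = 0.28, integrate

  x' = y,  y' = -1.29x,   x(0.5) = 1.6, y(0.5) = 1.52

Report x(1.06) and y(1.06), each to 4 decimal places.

2.0886, 0.1190

Heun on (x,y): k1 = f(t_n, state_n); k2 = f(t_n + h, state_n + h·k1); state_{n+1} = state_n + (h/2)·(k1 + k2).
0.500000: (1.600000, 1.520000)
  k1 = (1.520000, -2.064000)
  predictor → (2.025600, 0.942080)
  k2 = (0.942080, -2.613024)
  → (1.944691, 0.865217)
0.780000: (1.944691, 0.865217)
  k1 = (0.865217, -2.508652)
  predictor → (2.186952, 0.162794)
  k2 = (0.162794, -2.821168)
  → (2.088613, 0.119042)
(x(1.06), y(1.06)) ≈ (2.0886, 0.1190)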